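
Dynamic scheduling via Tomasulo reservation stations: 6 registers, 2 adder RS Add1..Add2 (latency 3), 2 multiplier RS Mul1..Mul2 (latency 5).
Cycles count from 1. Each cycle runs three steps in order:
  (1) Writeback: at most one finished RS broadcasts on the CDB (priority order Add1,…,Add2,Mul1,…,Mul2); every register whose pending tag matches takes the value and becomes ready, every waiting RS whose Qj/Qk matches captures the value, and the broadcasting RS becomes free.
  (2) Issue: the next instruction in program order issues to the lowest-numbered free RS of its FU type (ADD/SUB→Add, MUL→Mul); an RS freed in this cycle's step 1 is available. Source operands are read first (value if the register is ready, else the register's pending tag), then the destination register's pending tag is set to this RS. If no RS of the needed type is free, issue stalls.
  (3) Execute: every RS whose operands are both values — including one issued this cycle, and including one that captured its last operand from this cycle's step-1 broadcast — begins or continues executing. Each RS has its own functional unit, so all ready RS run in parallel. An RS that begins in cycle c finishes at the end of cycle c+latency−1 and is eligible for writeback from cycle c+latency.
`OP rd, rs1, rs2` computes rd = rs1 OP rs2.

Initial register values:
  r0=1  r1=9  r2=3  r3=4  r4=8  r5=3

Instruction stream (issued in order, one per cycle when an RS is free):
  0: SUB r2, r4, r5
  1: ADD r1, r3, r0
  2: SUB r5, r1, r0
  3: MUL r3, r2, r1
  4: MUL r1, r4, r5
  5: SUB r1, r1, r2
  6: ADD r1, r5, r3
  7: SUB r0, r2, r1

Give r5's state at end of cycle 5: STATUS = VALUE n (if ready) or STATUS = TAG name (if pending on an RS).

STATUS = TAG Add1

c1: issue SUB r2<-Add1 | r0:1,r1:9,r2:Add1,r3:4,r4:8,r5:3
c2: issue ADD r1<-Add2 | r0:1,r1:Add2,r2:Add1,r3:4,r4:8,r5:3
c3: stall | r0:1,r1:Add2,r2:Add1,r3:4,r4:8,r5:3
c4: CDB Add1=5; issue SUB r5<-Add1 | r0:1,r1:Add2,r2:5,r3:4,r4:8,r5:Add1
c5: CDB Add2=5; issue MUL r3<-Mul1 | r0:1,r1:5,r2:5,r3:Mul1,r4:8,r5:Add1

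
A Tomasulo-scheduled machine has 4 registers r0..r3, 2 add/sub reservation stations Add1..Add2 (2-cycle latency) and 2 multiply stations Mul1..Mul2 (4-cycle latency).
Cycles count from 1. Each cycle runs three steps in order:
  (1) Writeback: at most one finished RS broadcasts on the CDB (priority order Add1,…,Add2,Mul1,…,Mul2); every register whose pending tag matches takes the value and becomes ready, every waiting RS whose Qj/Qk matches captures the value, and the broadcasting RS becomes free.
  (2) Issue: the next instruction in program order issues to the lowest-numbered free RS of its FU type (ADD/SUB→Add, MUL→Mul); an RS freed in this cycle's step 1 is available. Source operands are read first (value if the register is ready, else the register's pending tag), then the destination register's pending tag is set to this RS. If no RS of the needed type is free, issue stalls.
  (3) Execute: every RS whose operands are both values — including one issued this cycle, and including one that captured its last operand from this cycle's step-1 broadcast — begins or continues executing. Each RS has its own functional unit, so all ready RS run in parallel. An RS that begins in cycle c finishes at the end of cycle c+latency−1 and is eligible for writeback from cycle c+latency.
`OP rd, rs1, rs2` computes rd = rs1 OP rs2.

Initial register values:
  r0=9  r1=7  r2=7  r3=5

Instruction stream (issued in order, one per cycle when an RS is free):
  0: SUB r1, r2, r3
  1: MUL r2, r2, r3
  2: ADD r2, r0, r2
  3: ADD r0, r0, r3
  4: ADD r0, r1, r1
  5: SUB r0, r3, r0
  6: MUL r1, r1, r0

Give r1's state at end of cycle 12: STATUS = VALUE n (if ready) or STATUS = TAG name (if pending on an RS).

c1: issue SUB r1<-Add1 | r0:9,r1:Add1,r2:7,r3:5
c2: issue MUL r2<-Mul1 | r0:9,r1:Add1,r2:Mul1,r3:5
c3: CDB Add1=2; issue ADD r2<-Add1 | r0:9,r1:2,r2:Add1,r3:5
c4: issue ADD r0<-Add2 | r0:Add2,r1:2,r2:Add1,r3:5
c5: stall | r0:Add2,r1:2,r2:Add1,r3:5
c6: CDB Add2=14; issue ADD r0<-Add2 | r0:Add2,r1:2,r2:Add1,r3:5
c7: CDB Mul1=35; stall | r0:Add2,r1:2,r2:Add1,r3:5
c8: CDB Add2=4; issue SUB r0<-Add2 | r0:Add2,r1:2,r2:Add1,r3:5
c9: CDB Add1=44; issue MUL r1<-Mul1 | r0:Add2,r1:Mul1,r2:44,r3:5
c10: CDB Add2=1 | r0:1,r1:Mul1,r2:44,r3:5
c11: - | r0:1,r1:Mul1,r2:44,r3:5
c12: - | r0:1,r1:Mul1,r2:44,r3:5

STATUS = TAG Mul1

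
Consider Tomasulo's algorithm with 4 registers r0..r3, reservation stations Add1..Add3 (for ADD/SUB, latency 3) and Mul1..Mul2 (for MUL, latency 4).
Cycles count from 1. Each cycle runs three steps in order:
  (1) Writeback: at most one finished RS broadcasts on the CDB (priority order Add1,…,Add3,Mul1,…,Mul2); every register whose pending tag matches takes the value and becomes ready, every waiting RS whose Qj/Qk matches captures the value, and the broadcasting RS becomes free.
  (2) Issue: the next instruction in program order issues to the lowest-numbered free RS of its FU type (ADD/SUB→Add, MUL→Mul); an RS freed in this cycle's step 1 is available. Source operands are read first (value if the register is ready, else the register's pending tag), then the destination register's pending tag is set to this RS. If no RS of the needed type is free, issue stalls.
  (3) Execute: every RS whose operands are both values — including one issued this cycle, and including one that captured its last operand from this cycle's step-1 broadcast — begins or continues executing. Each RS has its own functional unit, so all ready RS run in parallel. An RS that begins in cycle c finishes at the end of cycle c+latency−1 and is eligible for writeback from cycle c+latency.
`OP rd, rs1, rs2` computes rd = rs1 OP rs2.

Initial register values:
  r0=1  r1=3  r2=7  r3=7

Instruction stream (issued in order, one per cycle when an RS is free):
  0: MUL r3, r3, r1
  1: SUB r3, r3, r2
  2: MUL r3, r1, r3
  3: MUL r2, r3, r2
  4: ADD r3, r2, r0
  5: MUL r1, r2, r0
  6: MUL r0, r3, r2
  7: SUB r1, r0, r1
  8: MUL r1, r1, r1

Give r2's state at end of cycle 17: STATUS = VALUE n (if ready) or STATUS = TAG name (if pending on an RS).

STATUS = VALUE 294

  c1: issue MUL r3<-Mul1  regs: r0:1,r1:3,r2:7,r3:Mul1
  c2: issue SUB r3<-Add1  regs: r0:1,r1:3,r2:7,r3:Add1
  c3: issue MUL r3<-Mul2  regs: r0:1,r1:3,r2:7,r3:Mul2
  c4: stall  regs: r0:1,r1:3,r2:7,r3:Mul2
  c5: CDB Mul1=21; issue MUL r2<-Mul1  regs: r0:1,r1:3,r2:Mul1,r3:Mul2
  c6: issue ADD r3<-Add2  regs: r0:1,r1:3,r2:Mul1,r3:Add2
  c7: stall  regs: r0:1,r1:3,r2:Mul1,r3:Add2
  c8: CDB Add1=14; stall  regs: r0:1,r1:3,r2:Mul1,r3:Add2
  c9: stall  regs: r0:1,r1:3,r2:Mul1,r3:Add2
  c10: stall  regs: r0:1,r1:3,r2:Mul1,r3:Add2
  c11: stall  regs: r0:1,r1:3,r2:Mul1,r3:Add2
  c12: CDB Mul2=42; issue MUL r1<-Mul2  regs: r0:1,r1:Mul2,r2:Mul1,r3:Add2
  c13: stall  regs: r0:1,r1:Mul2,r2:Mul1,r3:Add2
  c14: stall  regs: r0:1,r1:Mul2,r2:Mul1,r3:Add2
  c15: stall  regs: r0:1,r1:Mul2,r2:Mul1,r3:Add2
  c16: CDB Mul1=294; issue MUL r0<-Mul1  regs: r0:Mul1,r1:Mul2,r2:294,r3:Add2
  c17: issue SUB r1<-Add1  regs: r0:Mul1,r1:Add1,r2:294,r3:Add2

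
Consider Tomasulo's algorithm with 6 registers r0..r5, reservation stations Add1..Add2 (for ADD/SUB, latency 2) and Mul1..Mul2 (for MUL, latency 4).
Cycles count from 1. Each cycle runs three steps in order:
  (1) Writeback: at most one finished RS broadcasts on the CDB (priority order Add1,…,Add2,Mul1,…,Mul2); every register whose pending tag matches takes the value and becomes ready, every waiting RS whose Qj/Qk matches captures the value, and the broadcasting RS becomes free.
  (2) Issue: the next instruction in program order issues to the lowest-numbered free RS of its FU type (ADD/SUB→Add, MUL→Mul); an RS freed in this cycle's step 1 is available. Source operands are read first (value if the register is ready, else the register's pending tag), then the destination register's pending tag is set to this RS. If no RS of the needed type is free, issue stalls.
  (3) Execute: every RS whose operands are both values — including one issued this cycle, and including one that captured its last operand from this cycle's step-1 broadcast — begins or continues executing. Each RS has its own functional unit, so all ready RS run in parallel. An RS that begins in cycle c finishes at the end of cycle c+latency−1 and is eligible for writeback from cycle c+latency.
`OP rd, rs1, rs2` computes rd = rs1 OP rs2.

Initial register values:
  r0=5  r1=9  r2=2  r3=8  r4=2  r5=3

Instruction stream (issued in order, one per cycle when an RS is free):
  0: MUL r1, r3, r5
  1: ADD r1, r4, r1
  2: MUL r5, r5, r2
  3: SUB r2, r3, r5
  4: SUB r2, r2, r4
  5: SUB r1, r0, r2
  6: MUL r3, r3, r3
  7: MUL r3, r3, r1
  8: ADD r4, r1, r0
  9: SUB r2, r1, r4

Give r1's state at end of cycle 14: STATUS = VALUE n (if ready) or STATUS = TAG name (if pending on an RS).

STATUS = VALUE 5

cycle 1: issue MUL r1<-Mul1 // r0:5,r1:Mul1,r2:2,r3:8,r4:2,r5:3
cycle 2: issue ADD r1<-Add1 // r0:5,r1:Add1,r2:2,r3:8,r4:2,r5:3
cycle 3: issue MUL r5<-Mul2 // r0:5,r1:Add1,r2:2,r3:8,r4:2,r5:Mul2
cycle 4: issue SUB r2<-Add2 // r0:5,r1:Add1,r2:Add2,r3:8,r4:2,r5:Mul2
cycle 5: CDB Mul1=24; stall // r0:5,r1:Add1,r2:Add2,r3:8,r4:2,r5:Mul2
cycle 6: stall // r0:5,r1:Add1,r2:Add2,r3:8,r4:2,r5:Mul2
cycle 7: CDB Add1=26; issue SUB r2<-Add1 // r0:5,r1:26,r2:Add1,r3:8,r4:2,r5:Mul2
cycle 8: CDB Mul2=6; stall // r0:5,r1:26,r2:Add1,r3:8,r4:2,r5:6
cycle 9: stall // r0:5,r1:26,r2:Add1,r3:8,r4:2,r5:6
cycle 10: CDB Add2=2; issue SUB r1<-Add2 // r0:5,r1:Add2,r2:Add1,r3:8,r4:2,r5:6
cycle 11: issue MUL r3<-Mul1 // r0:5,r1:Add2,r2:Add1,r3:Mul1,r4:2,r5:6
cycle 12: CDB Add1=0; issue MUL r3<-Mul2 // r0:5,r1:Add2,r2:0,r3:Mul2,r4:2,r5:6
cycle 13: issue ADD r4<-Add1 // r0:5,r1:Add2,r2:0,r3:Mul2,r4:Add1,r5:6
cycle 14: CDB Add2=5; issue SUB r2<-Add2 // r0:5,r1:5,r2:Add2,r3:Mul2,r4:Add1,r5:6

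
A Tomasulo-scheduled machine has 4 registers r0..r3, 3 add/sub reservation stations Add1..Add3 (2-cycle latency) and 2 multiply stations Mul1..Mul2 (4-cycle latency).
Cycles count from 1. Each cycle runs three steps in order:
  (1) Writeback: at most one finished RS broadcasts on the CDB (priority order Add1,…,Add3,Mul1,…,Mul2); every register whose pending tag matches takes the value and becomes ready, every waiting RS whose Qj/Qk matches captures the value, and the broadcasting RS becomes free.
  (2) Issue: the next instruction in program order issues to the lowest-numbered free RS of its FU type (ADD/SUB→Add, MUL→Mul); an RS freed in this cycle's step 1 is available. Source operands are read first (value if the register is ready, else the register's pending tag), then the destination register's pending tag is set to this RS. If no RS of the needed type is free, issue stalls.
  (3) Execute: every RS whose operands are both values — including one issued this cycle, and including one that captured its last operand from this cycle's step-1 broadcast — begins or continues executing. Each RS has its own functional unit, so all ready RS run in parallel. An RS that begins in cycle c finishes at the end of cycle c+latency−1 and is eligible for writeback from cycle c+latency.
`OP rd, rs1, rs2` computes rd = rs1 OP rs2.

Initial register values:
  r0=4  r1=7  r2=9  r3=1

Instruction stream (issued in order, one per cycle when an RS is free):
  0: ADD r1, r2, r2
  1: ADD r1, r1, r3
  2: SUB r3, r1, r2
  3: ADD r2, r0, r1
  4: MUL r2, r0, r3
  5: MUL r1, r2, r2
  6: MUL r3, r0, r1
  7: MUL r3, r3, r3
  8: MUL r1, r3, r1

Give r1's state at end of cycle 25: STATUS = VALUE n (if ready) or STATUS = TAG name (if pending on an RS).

  c1: issue ADD r1<-Add1  regs: r0:4,r1:Add1,r2:9,r3:1
  c2: issue ADD r1<-Add2  regs: r0:4,r1:Add2,r2:9,r3:1
  c3: CDB Add1=18; issue SUB r3<-Add1  regs: r0:4,r1:Add2,r2:9,r3:Add1
  c4: issue ADD r2<-Add3  regs: r0:4,r1:Add2,r2:Add3,r3:Add1
  c5: CDB Add2=19; issue MUL r2<-Mul1  regs: r0:4,r1:19,r2:Mul1,r3:Add1
  c6: issue MUL r1<-Mul2  regs: r0:4,r1:Mul2,r2:Mul1,r3:Add1
  c7: CDB Add1=10; stall  regs: r0:4,r1:Mul2,r2:Mul1,r3:10
  c8: CDB Add3=23; stall  regs: r0:4,r1:Mul2,r2:Mul1,r3:10
  c9: stall  regs: r0:4,r1:Mul2,r2:Mul1,r3:10
  c10: stall  regs: r0:4,r1:Mul2,r2:Mul1,r3:10
  c11: CDB Mul1=40; issue MUL r3<-Mul1  regs: r0:4,r1:Mul2,r2:40,r3:Mul1
  c12: stall  regs: r0:4,r1:Mul2,r2:40,r3:Mul1
  c13: stall  regs: r0:4,r1:Mul2,r2:40,r3:Mul1
  c14: stall  regs: r0:4,r1:Mul2,r2:40,r3:Mul1
  c15: CDB Mul2=1600; issue MUL r3<-Mul2  regs: r0:4,r1:1600,r2:40,r3:Mul2
  c16: stall  regs: r0:4,r1:1600,r2:40,r3:Mul2
  c17: stall  regs: r0:4,r1:1600,r2:40,r3:Mul2
  c18: stall  regs: r0:4,r1:1600,r2:40,r3:Mul2
  c19: CDB Mul1=6400; issue MUL r1<-Mul1  regs: r0:4,r1:Mul1,r2:40,r3:Mul2
  c20: -  regs: r0:4,r1:Mul1,r2:40,r3:Mul2
  c21: -  regs: r0:4,r1:Mul1,r2:40,r3:Mul2
  c22: -  regs: r0:4,r1:Mul1,r2:40,r3:Mul2
  c23: CDB Mul2=40960000  regs: r0:4,r1:Mul1,r2:40,r3:40960000
  c24: -  regs: r0:4,r1:Mul1,r2:40,r3:40960000
  c25: -  regs: r0:4,r1:Mul1,r2:40,r3:40960000

STATUS = TAG Mul1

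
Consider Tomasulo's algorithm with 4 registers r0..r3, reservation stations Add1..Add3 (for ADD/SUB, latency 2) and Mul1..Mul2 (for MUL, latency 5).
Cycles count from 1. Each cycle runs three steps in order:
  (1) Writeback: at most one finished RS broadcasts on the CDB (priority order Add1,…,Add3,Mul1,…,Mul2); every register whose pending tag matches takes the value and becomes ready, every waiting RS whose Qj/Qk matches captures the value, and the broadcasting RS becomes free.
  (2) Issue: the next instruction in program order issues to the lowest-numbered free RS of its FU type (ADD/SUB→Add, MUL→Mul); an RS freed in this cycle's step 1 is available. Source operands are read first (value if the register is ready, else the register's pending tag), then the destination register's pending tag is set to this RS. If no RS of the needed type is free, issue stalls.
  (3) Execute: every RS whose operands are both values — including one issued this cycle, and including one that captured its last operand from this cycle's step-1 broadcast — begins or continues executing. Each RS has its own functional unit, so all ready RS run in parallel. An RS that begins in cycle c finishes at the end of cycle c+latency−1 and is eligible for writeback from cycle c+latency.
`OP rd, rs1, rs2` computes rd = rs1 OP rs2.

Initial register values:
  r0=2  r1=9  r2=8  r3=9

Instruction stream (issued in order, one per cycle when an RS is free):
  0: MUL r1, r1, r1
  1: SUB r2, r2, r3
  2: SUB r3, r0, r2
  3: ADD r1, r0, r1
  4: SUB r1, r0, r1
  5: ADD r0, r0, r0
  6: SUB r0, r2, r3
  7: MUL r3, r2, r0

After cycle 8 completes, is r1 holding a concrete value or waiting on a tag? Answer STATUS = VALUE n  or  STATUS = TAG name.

  c1: issue MUL r1<-Mul1  regs: r0:2,r1:Mul1,r2:8,r3:9
  c2: issue SUB r2<-Add1  regs: r0:2,r1:Mul1,r2:Add1,r3:9
  c3: issue SUB r3<-Add2  regs: r0:2,r1:Mul1,r2:Add1,r3:Add2
  c4: CDB Add1=-1; issue ADD r1<-Add1  regs: r0:2,r1:Add1,r2:-1,r3:Add2
  c5: issue SUB r1<-Add3  regs: r0:2,r1:Add3,r2:-1,r3:Add2
  c6: CDB Add2=3; issue ADD r0<-Add2  regs: r0:Add2,r1:Add3,r2:-1,r3:3
  c7: CDB Mul1=81; stall  regs: r0:Add2,r1:Add3,r2:-1,r3:3
  c8: CDB Add2=4; issue SUB r0<-Add2  regs: r0:Add2,r1:Add3,r2:-1,r3:3

STATUS = TAG Add3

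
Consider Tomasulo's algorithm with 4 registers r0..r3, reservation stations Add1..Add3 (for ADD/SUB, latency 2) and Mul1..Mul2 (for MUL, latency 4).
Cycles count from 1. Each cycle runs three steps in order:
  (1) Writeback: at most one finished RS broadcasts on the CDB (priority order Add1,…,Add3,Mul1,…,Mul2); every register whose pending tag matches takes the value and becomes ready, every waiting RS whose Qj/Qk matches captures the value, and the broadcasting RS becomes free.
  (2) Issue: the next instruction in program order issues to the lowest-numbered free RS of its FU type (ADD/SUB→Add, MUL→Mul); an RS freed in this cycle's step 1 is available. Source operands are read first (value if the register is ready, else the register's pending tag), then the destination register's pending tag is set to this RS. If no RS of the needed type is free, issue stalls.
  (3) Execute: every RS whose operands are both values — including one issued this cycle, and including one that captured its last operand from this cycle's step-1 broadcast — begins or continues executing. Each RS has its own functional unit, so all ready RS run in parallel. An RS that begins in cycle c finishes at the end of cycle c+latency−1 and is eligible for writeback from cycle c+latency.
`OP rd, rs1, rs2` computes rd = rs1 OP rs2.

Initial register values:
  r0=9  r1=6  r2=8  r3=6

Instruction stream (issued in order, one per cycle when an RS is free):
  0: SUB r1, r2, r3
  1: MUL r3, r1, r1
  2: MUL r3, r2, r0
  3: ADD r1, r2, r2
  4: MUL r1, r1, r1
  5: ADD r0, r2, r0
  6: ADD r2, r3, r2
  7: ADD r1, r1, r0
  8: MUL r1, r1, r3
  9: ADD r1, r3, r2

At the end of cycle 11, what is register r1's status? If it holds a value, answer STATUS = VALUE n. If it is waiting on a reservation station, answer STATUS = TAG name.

STATUS = TAG Mul2

  c1: issue SUB r1<-Add1  regs: r0:9,r1:Add1,r2:8,r3:6
  c2: issue MUL r3<-Mul1  regs: r0:9,r1:Add1,r2:8,r3:Mul1
  c3: CDB Add1=2; issue MUL r3<-Mul2  regs: r0:9,r1:2,r2:8,r3:Mul2
  c4: issue ADD r1<-Add1  regs: r0:9,r1:Add1,r2:8,r3:Mul2
  c5: stall  regs: r0:9,r1:Add1,r2:8,r3:Mul2
  c6: CDB Add1=16; stall  regs: r0:9,r1:16,r2:8,r3:Mul2
  c7: CDB Mul1=4; issue MUL r1<-Mul1  regs: r0:9,r1:Mul1,r2:8,r3:Mul2
  c8: CDB Mul2=72; issue ADD r0<-Add1  regs: r0:Add1,r1:Mul1,r2:8,r3:72
  c9: issue ADD r2<-Add2  regs: r0:Add1,r1:Mul1,r2:Add2,r3:72
  c10: CDB Add1=17; issue ADD r1<-Add1  regs: r0:17,r1:Add1,r2:Add2,r3:72
  c11: CDB Add2=80; issue MUL r1<-Mul2  regs: r0:17,r1:Mul2,r2:80,r3:72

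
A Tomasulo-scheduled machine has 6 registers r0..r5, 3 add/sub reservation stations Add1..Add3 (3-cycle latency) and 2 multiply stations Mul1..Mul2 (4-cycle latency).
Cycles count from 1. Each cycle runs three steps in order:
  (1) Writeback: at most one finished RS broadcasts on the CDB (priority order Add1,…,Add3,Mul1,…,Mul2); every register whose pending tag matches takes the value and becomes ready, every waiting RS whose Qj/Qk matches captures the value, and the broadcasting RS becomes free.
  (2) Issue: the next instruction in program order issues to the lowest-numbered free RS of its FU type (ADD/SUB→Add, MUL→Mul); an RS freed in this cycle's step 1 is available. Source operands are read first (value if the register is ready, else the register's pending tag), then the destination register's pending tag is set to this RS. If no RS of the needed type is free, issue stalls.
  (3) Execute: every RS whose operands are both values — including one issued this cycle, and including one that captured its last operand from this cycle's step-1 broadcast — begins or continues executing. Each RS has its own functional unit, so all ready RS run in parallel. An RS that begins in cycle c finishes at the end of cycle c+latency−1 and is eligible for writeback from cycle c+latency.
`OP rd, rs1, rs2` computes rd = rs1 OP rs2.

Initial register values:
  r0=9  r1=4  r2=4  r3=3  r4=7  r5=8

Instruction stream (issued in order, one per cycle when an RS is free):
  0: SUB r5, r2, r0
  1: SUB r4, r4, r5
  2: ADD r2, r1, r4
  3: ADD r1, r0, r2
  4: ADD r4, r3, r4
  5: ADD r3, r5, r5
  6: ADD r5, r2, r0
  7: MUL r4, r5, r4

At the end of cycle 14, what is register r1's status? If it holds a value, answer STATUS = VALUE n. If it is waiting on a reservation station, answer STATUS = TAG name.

cycle 1: issue SUB r5<-Add1 // r0:9,r1:4,r2:4,r3:3,r4:7,r5:Add1
cycle 2: issue SUB r4<-Add2 // r0:9,r1:4,r2:4,r3:3,r4:Add2,r5:Add1
cycle 3: issue ADD r2<-Add3 // r0:9,r1:4,r2:Add3,r3:3,r4:Add2,r5:Add1
cycle 4: CDB Add1=-5; issue ADD r1<-Add1 // r0:9,r1:Add1,r2:Add3,r3:3,r4:Add2,r5:-5
cycle 5: stall // r0:9,r1:Add1,r2:Add3,r3:3,r4:Add2,r5:-5
cycle 6: stall // r0:9,r1:Add1,r2:Add3,r3:3,r4:Add2,r5:-5
cycle 7: CDB Add2=12; issue ADD r4<-Add2 // r0:9,r1:Add1,r2:Add3,r3:3,r4:Add2,r5:-5
cycle 8: stall // r0:9,r1:Add1,r2:Add3,r3:3,r4:Add2,r5:-5
cycle 9: stall // r0:9,r1:Add1,r2:Add3,r3:3,r4:Add2,r5:-5
cycle 10: CDB Add2=15; issue ADD r3<-Add2 // r0:9,r1:Add1,r2:Add3,r3:Add2,r4:15,r5:-5
cycle 11: CDB Add3=16; issue ADD r5<-Add3 // r0:9,r1:Add1,r2:16,r3:Add2,r4:15,r5:Add3
cycle 12: issue MUL r4<-Mul1 // r0:9,r1:Add1,r2:16,r3:Add2,r4:Mul1,r5:Add3
cycle 13: CDB Add2=-10 // r0:9,r1:Add1,r2:16,r3:-10,r4:Mul1,r5:Add3
cycle 14: CDB Add1=25 // r0:9,r1:25,r2:16,r3:-10,r4:Mul1,r5:Add3

STATUS = VALUE 25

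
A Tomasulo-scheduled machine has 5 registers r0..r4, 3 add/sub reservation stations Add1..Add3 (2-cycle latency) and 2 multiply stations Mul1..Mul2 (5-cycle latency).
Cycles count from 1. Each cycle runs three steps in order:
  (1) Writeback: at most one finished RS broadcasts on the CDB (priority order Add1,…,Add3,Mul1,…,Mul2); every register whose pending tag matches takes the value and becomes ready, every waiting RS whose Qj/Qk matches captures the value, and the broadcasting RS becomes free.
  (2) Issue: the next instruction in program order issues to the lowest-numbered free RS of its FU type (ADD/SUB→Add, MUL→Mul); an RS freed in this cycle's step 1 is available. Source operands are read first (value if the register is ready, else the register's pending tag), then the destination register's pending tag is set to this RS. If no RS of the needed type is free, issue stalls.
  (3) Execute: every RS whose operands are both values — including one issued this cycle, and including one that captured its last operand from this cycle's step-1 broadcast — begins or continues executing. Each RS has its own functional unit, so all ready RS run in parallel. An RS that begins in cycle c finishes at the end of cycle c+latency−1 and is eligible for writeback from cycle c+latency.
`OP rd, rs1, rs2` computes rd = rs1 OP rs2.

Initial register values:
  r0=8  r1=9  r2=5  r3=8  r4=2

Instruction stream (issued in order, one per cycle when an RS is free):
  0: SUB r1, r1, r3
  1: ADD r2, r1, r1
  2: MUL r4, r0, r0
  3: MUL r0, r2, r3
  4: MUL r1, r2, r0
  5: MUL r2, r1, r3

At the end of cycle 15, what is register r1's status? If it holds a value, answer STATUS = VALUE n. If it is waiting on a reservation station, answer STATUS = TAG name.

STATUS = VALUE 32

cycle 1: issue SUB r1<-Add1 // r0:8,r1:Add1,r2:5,r3:8,r4:2
cycle 2: issue ADD r2<-Add2 // r0:8,r1:Add1,r2:Add2,r3:8,r4:2
cycle 3: CDB Add1=1; issue MUL r4<-Mul1 // r0:8,r1:1,r2:Add2,r3:8,r4:Mul1
cycle 4: issue MUL r0<-Mul2 // r0:Mul2,r1:1,r2:Add2,r3:8,r4:Mul1
cycle 5: CDB Add2=2; stall // r0:Mul2,r1:1,r2:2,r3:8,r4:Mul1
cycle 6: stall // r0:Mul2,r1:1,r2:2,r3:8,r4:Mul1
cycle 7: stall // r0:Mul2,r1:1,r2:2,r3:8,r4:Mul1
cycle 8: CDB Mul1=64; issue MUL r1<-Mul1 // r0:Mul2,r1:Mul1,r2:2,r3:8,r4:64
cycle 9: stall // r0:Mul2,r1:Mul1,r2:2,r3:8,r4:64
cycle 10: CDB Mul2=16; issue MUL r2<-Mul2 // r0:16,r1:Mul1,r2:Mul2,r3:8,r4:64
cycle 11: - // r0:16,r1:Mul1,r2:Mul2,r3:8,r4:64
cycle 12: - // r0:16,r1:Mul1,r2:Mul2,r3:8,r4:64
cycle 13: - // r0:16,r1:Mul1,r2:Mul2,r3:8,r4:64
cycle 14: - // r0:16,r1:Mul1,r2:Mul2,r3:8,r4:64
cycle 15: CDB Mul1=32 // r0:16,r1:32,r2:Mul2,r3:8,r4:64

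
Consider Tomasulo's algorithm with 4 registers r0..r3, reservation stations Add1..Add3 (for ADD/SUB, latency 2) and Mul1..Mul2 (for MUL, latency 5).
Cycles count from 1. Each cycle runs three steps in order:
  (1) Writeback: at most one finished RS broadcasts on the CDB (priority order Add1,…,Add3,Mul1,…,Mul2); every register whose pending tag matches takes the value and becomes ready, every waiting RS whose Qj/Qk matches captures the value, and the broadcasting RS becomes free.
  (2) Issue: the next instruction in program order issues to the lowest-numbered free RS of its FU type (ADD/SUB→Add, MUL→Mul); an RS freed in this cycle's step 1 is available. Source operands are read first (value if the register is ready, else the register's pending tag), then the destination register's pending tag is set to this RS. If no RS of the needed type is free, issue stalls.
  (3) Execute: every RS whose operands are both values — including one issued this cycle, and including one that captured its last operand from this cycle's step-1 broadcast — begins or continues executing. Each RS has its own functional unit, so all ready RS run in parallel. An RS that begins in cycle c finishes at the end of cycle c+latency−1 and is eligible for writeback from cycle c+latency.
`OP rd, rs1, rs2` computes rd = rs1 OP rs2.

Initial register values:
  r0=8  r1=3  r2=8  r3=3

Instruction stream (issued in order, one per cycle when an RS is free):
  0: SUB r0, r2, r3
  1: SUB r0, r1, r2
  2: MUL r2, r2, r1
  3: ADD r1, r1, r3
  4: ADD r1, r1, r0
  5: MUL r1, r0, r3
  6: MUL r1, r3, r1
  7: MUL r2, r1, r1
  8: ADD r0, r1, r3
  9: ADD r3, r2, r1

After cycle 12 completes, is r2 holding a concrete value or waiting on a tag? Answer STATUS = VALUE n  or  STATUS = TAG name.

cycle 1: issue SUB r0<-Add1 // r0:Add1,r1:3,r2:8,r3:3
cycle 2: issue SUB r0<-Add2 // r0:Add2,r1:3,r2:8,r3:3
cycle 3: CDB Add1=5; issue MUL r2<-Mul1 // r0:Add2,r1:3,r2:Mul1,r3:3
cycle 4: CDB Add2=-5; issue ADD r1<-Add1 // r0:-5,r1:Add1,r2:Mul1,r3:3
cycle 5: issue ADD r1<-Add2 // r0:-5,r1:Add2,r2:Mul1,r3:3
cycle 6: CDB Add1=6; issue MUL r1<-Mul2 // r0:-5,r1:Mul2,r2:Mul1,r3:3
cycle 7: stall // r0:-5,r1:Mul2,r2:Mul1,r3:3
cycle 8: CDB Add2=1; stall // r0:-5,r1:Mul2,r2:Mul1,r3:3
cycle 9: CDB Mul1=24; issue MUL r1<-Mul1 // r0:-5,r1:Mul1,r2:24,r3:3
cycle 10: stall // r0:-5,r1:Mul1,r2:24,r3:3
cycle 11: CDB Mul2=-15; issue MUL r2<-Mul2 // r0:-5,r1:Mul1,r2:Mul2,r3:3
cycle 12: issue ADD r0<-Add1 // r0:Add1,r1:Mul1,r2:Mul2,r3:3

STATUS = TAG Mul2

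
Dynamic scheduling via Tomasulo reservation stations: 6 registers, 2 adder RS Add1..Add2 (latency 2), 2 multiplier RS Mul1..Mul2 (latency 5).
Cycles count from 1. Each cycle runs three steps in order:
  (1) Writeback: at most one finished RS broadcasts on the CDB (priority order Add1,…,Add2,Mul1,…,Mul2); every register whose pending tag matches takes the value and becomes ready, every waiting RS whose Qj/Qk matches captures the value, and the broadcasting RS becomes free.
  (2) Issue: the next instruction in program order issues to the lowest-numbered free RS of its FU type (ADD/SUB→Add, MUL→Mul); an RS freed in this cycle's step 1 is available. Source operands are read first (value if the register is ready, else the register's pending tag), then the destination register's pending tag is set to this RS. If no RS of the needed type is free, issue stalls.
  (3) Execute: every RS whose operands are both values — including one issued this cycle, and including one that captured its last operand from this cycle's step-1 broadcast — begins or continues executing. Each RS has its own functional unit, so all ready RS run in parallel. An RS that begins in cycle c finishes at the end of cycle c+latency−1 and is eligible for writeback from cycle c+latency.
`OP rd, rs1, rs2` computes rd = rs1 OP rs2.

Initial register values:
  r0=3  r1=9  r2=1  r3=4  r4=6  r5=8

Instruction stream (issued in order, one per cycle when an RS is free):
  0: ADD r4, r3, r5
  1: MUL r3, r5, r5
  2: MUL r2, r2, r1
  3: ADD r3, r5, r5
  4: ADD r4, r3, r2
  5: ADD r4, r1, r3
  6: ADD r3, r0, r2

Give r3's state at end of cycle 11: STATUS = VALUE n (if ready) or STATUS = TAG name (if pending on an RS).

STATUS = VALUE 12

c1: issue ADD r4<-Add1 | r0:3,r1:9,r2:1,r3:4,r4:Add1,r5:8
c2: issue MUL r3<-Mul1 | r0:3,r1:9,r2:1,r3:Mul1,r4:Add1,r5:8
c3: CDB Add1=12; issue MUL r2<-Mul2 | r0:3,r1:9,r2:Mul2,r3:Mul1,r4:12,r5:8
c4: issue ADD r3<-Add1 | r0:3,r1:9,r2:Mul2,r3:Add1,r4:12,r5:8
c5: issue ADD r4<-Add2 | r0:3,r1:9,r2:Mul2,r3:Add1,r4:Add2,r5:8
c6: CDB Add1=16; issue ADD r4<-Add1 | r0:3,r1:9,r2:Mul2,r3:16,r4:Add1,r5:8
c7: CDB Mul1=64; stall | r0:3,r1:9,r2:Mul2,r3:16,r4:Add1,r5:8
c8: CDB Add1=25; issue ADD r3<-Add1 | r0:3,r1:9,r2:Mul2,r3:Add1,r4:25,r5:8
c9: CDB Mul2=9 | r0:3,r1:9,r2:9,r3:Add1,r4:25,r5:8
c10: - | r0:3,r1:9,r2:9,r3:Add1,r4:25,r5:8
c11: CDB Add1=12 | r0:3,r1:9,r2:9,r3:12,r4:25,r5:8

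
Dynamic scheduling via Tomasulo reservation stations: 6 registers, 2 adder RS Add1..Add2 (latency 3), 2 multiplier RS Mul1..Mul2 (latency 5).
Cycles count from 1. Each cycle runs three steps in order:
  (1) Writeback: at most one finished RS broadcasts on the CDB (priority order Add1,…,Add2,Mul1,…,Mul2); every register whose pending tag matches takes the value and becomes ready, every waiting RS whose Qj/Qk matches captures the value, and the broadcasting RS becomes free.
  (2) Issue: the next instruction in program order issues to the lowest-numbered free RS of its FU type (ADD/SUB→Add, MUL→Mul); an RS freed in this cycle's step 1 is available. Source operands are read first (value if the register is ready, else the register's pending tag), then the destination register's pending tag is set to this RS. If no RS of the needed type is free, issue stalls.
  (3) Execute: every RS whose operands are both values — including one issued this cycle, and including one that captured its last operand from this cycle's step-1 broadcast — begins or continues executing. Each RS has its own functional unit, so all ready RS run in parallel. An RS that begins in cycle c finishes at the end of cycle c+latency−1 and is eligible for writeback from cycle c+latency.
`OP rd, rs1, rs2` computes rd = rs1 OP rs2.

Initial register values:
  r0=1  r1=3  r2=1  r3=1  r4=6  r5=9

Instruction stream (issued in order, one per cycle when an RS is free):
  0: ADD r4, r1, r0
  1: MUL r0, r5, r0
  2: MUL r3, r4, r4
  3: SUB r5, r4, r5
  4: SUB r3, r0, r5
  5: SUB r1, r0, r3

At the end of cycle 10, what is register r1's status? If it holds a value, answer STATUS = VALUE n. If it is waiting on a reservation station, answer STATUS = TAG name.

STATUS = TAG Add1

c1: issue ADD r4<-Add1 | r0:1,r1:3,r2:1,r3:1,r4:Add1,r5:9
c2: issue MUL r0<-Mul1 | r0:Mul1,r1:3,r2:1,r3:1,r4:Add1,r5:9
c3: issue MUL r3<-Mul2 | r0:Mul1,r1:3,r2:1,r3:Mul2,r4:Add1,r5:9
c4: CDB Add1=4; issue SUB r5<-Add1 | r0:Mul1,r1:3,r2:1,r3:Mul2,r4:4,r5:Add1
c5: issue SUB r3<-Add2 | r0:Mul1,r1:3,r2:1,r3:Add2,r4:4,r5:Add1
c6: stall | r0:Mul1,r1:3,r2:1,r3:Add2,r4:4,r5:Add1
c7: CDB Add1=-5; issue SUB r1<-Add1 | r0:Mul1,r1:Add1,r2:1,r3:Add2,r4:4,r5:-5
c8: CDB Mul1=9 | r0:9,r1:Add1,r2:1,r3:Add2,r4:4,r5:-5
c9: CDB Mul2=16 | r0:9,r1:Add1,r2:1,r3:Add2,r4:4,r5:-5
c10: - | r0:9,r1:Add1,r2:1,r3:Add2,r4:4,r5:-5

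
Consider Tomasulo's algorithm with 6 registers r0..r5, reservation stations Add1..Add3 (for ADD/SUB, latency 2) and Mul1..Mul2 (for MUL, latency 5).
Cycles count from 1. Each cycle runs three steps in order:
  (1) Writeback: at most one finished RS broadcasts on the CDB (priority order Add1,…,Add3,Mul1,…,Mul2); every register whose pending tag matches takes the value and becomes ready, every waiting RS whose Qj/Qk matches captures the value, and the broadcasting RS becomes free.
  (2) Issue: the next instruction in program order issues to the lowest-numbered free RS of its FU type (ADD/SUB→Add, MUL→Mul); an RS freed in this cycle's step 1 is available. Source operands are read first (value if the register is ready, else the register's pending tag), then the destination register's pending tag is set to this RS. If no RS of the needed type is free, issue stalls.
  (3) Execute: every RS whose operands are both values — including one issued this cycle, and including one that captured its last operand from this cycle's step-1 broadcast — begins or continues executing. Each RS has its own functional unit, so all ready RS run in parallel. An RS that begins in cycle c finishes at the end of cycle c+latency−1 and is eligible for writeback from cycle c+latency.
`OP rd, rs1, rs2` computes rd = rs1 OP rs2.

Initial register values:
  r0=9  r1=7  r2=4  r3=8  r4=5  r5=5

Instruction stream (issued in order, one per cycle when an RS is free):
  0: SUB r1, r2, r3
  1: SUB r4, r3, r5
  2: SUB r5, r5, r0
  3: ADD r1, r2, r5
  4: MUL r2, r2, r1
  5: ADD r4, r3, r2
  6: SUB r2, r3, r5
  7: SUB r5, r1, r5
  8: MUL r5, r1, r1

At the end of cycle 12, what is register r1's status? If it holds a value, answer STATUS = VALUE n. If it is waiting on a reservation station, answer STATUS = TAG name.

STATUS = VALUE 0

c1: issue SUB r1<-Add1 | r0:9,r1:Add1,r2:4,r3:8,r4:5,r5:5
c2: issue SUB r4<-Add2 | r0:9,r1:Add1,r2:4,r3:8,r4:Add2,r5:5
c3: CDB Add1=-4; issue SUB r5<-Add1 | r0:9,r1:-4,r2:4,r3:8,r4:Add2,r5:Add1
c4: CDB Add2=3; issue ADD r1<-Add2 | r0:9,r1:Add2,r2:4,r3:8,r4:3,r5:Add1
c5: CDB Add1=-4; issue MUL r2<-Mul1 | r0:9,r1:Add2,r2:Mul1,r3:8,r4:3,r5:-4
c6: issue ADD r4<-Add1 | r0:9,r1:Add2,r2:Mul1,r3:8,r4:Add1,r5:-4
c7: CDB Add2=0; issue SUB r2<-Add2 | r0:9,r1:0,r2:Add2,r3:8,r4:Add1,r5:-4
c8: issue SUB r5<-Add3 | r0:9,r1:0,r2:Add2,r3:8,r4:Add1,r5:Add3
c9: CDB Add2=12; issue MUL r5<-Mul2 | r0:9,r1:0,r2:12,r3:8,r4:Add1,r5:Mul2
c10: CDB Add3=4 | r0:9,r1:0,r2:12,r3:8,r4:Add1,r5:Mul2
c11: - | r0:9,r1:0,r2:12,r3:8,r4:Add1,r5:Mul2
c12: CDB Mul1=0 | r0:9,r1:0,r2:12,r3:8,r4:Add1,r5:Mul2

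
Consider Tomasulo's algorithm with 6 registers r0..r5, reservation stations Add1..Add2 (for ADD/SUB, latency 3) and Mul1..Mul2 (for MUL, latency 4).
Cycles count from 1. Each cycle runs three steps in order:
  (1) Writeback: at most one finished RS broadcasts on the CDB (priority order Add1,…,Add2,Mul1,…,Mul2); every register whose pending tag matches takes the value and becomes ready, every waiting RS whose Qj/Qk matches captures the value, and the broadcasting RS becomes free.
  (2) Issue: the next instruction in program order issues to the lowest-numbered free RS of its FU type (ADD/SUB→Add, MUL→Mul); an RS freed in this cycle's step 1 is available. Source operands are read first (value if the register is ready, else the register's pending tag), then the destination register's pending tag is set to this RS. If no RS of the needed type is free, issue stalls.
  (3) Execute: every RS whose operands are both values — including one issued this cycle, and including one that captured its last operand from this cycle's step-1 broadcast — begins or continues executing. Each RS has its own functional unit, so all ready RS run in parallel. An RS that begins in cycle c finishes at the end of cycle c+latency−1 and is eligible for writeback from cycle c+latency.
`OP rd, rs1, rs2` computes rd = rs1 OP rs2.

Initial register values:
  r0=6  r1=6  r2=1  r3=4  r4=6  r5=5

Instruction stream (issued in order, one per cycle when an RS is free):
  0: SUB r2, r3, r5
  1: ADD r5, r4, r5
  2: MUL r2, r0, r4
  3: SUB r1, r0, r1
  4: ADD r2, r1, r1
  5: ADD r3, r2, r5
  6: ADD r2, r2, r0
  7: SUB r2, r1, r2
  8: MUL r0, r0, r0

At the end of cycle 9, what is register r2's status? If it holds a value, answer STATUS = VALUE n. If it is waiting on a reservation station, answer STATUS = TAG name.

  c1: issue SUB r2<-Add1  regs: r0:6,r1:6,r2:Add1,r3:4,r4:6,r5:5
  c2: issue ADD r5<-Add2  regs: r0:6,r1:6,r2:Add1,r3:4,r4:6,r5:Add2
  c3: issue MUL r2<-Mul1  regs: r0:6,r1:6,r2:Mul1,r3:4,r4:6,r5:Add2
  c4: CDB Add1=-1; issue SUB r1<-Add1  regs: r0:6,r1:Add1,r2:Mul1,r3:4,r4:6,r5:Add2
  c5: CDB Add2=11; issue ADD r2<-Add2  regs: r0:6,r1:Add1,r2:Add2,r3:4,r4:6,r5:11
  c6: stall  regs: r0:6,r1:Add1,r2:Add2,r3:4,r4:6,r5:11
  c7: CDB Add1=0; issue ADD r3<-Add1  regs: r0:6,r1:0,r2:Add2,r3:Add1,r4:6,r5:11
  c8: CDB Mul1=36; stall  regs: r0:6,r1:0,r2:Add2,r3:Add1,r4:6,r5:11
  c9: stall  regs: r0:6,r1:0,r2:Add2,r3:Add1,r4:6,r5:11

STATUS = TAG Add2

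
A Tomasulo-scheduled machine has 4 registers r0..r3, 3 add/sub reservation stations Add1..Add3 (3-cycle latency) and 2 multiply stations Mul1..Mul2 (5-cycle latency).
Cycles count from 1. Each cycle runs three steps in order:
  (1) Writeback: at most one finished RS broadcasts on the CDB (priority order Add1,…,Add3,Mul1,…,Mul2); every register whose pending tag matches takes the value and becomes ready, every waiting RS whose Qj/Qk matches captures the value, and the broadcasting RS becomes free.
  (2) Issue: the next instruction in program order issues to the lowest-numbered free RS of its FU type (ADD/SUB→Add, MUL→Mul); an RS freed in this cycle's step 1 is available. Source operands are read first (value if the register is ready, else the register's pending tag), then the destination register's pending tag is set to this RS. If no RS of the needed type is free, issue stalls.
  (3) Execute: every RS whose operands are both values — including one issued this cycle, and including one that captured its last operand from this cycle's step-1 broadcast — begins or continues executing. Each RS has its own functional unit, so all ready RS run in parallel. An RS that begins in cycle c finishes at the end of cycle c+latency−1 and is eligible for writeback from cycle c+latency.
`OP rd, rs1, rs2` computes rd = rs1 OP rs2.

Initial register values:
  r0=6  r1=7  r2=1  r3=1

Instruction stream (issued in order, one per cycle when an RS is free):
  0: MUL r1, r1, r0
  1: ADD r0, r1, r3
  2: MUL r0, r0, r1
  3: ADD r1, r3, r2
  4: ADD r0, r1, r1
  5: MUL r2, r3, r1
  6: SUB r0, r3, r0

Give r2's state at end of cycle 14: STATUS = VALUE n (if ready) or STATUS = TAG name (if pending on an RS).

cycle 1: issue MUL r1<-Mul1 // r0:6,r1:Mul1,r2:1,r3:1
cycle 2: issue ADD r0<-Add1 // r0:Add1,r1:Mul1,r2:1,r3:1
cycle 3: issue MUL r0<-Mul2 // r0:Mul2,r1:Mul1,r2:1,r3:1
cycle 4: issue ADD r1<-Add2 // r0:Mul2,r1:Add2,r2:1,r3:1
cycle 5: issue ADD r0<-Add3 // r0:Add3,r1:Add2,r2:1,r3:1
cycle 6: CDB Mul1=42; issue MUL r2<-Mul1 // r0:Add3,r1:Add2,r2:Mul1,r3:1
cycle 7: CDB Add2=2; issue SUB r0<-Add2 // r0:Add2,r1:2,r2:Mul1,r3:1
cycle 8: - // r0:Add2,r1:2,r2:Mul1,r3:1
cycle 9: CDB Add1=43 // r0:Add2,r1:2,r2:Mul1,r3:1
cycle 10: CDB Add3=4 // r0:Add2,r1:2,r2:Mul1,r3:1
cycle 11: - // r0:Add2,r1:2,r2:Mul1,r3:1
cycle 12: CDB Mul1=2 // r0:Add2,r1:2,r2:2,r3:1
cycle 13: CDB Add2=-3 // r0:-3,r1:2,r2:2,r3:1
cycle 14: CDB Mul2=1806 // r0:-3,r1:2,r2:2,r3:1

STATUS = VALUE 2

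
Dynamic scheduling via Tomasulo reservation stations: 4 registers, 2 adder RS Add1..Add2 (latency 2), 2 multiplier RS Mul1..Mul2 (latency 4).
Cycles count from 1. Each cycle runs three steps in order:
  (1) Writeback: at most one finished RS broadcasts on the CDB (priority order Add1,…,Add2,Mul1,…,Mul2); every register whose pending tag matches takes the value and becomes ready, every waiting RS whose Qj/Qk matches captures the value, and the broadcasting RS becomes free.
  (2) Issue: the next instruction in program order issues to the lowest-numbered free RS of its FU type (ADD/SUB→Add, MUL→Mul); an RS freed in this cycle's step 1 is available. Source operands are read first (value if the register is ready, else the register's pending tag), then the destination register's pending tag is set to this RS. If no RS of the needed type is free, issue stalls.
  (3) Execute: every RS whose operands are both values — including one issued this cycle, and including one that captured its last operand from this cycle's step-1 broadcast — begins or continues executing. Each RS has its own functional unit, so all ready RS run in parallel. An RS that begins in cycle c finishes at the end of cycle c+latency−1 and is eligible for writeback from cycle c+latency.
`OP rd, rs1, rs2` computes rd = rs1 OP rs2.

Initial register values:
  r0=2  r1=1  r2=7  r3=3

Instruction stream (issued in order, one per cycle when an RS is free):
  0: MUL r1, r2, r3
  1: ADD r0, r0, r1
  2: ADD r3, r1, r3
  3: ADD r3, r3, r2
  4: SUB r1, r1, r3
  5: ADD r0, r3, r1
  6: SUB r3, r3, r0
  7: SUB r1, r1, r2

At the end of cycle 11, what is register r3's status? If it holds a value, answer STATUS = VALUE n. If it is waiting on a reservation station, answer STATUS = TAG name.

STATUS = VALUE 31

  c1: issue MUL r1<-Mul1  regs: r0:2,r1:Mul1,r2:7,r3:3
  c2: issue ADD r0<-Add1  regs: r0:Add1,r1:Mul1,r2:7,r3:3
  c3: issue ADD r3<-Add2  regs: r0:Add1,r1:Mul1,r2:7,r3:Add2
  c4: stall  regs: r0:Add1,r1:Mul1,r2:7,r3:Add2
  c5: CDB Mul1=21; stall  regs: r0:Add1,r1:21,r2:7,r3:Add2
  c6: stall  regs: r0:Add1,r1:21,r2:7,r3:Add2
  c7: CDB Add1=23; issue ADD r3<-Add1  regs: r0:23,r1:21,r2:7,r3:Add1
  c8: CDB Add2=24; issue SUB r1<-Add2  regs: r0:23,r1:Add2,r2:7,r3:Add1
  c9: stall  regs: r0:23,r1:Add2,r2:7,r3:Add1
  c10: CDB Add1=31; issue ADD r0<-Add1  regs: r0:Add1,r1:Add2,r2:7,r3:31
  c11: stall  regs: r0:Add1,r1:Add2,r2:7,r3:31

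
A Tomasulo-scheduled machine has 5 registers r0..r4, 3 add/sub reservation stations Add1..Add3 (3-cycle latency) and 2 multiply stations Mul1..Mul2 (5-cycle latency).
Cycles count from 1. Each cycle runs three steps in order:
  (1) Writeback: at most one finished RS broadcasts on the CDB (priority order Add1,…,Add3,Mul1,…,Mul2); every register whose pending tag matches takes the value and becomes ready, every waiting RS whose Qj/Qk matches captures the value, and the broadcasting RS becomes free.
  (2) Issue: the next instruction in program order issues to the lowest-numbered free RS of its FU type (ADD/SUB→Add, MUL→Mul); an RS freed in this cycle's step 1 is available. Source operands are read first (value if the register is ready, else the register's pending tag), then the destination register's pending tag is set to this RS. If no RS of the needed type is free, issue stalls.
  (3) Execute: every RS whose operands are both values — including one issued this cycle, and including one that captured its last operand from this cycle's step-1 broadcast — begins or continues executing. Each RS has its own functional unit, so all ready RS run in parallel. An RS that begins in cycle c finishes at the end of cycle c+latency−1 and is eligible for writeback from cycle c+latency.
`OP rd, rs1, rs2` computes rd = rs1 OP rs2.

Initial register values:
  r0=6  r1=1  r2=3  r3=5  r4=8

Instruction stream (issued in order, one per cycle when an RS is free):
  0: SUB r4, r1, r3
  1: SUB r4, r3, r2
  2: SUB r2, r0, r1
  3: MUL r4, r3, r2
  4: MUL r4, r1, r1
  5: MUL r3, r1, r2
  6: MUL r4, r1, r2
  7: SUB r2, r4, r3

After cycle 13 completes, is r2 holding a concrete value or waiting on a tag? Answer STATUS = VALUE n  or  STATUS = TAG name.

c1: issue SUB r4<-Add1 | r0:6,r1:1,r2:3,r3:5,r4:Add1
c2: issue SUB r4<-Add2 | r0:6,r1:1,r2:3,r3:5,r4:Add2
c3: issue SUB r2<-Add3 | r0:6,r1:1,r2:Add3,r3:5,r4:Add2
c4: CDB Add1=-4; issue MUL r4<-Mul1 | r0:6,r1:1,r2:Add3,r3:5,r4:Mul1
c5: CDB Add2=2; issue MUL r4<-Mul2 | r0:6,r1:1,r2:Add3,r3:5,r4:Mul2
c6: CDB Add3=5; stall | r0:6,r1:1,r2:5,r3:5,r4:Mul2
c7: stall | r0:6,r1:1,r2:5,r3:5,r4:Mul2
c8: stall | r0:6,r1:1,r2:5,r3:5,r4:Mul2
c9: stall | r0:6,r1:1,r2:5,r3:5,r4:Mul2
c10: CDB Mul2=1; issue MUL r3<-Mul2 | r0:6,r1:1,r2:5,r3:Mul2,r4:1
c11: CDB Mul1=25; issue MUL r4<-Mul1 | r0:6,r1:1,r2:5,r3:Mul2,r4:Mul1
c12: issue SUB r2<-Add1 | r0:6,r1:1,r2:Add1,r3:Mul2,r4:Mul1
c13: - | r0:6,r1:1,r2:Add1,r3:Mul2,r4:Mul1

STATUS = TAG Add1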